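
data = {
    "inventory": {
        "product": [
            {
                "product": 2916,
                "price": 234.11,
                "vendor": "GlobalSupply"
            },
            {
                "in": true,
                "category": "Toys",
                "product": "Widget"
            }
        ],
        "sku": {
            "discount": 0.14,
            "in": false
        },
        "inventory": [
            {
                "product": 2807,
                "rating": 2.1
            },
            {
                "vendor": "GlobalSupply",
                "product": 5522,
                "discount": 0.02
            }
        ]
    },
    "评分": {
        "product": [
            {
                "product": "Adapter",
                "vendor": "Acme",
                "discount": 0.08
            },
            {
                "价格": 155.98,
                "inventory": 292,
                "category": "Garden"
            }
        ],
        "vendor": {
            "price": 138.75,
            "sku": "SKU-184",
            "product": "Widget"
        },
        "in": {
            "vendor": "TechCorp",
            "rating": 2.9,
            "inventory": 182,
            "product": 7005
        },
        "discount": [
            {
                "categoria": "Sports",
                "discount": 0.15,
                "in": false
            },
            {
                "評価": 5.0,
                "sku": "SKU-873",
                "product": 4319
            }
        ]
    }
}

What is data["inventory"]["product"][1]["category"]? "Toys"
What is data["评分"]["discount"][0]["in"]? False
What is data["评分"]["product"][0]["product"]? "Adapter"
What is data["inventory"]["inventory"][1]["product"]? 5522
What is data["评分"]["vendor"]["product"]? "Widget"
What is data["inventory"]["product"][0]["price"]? 234.11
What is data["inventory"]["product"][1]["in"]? True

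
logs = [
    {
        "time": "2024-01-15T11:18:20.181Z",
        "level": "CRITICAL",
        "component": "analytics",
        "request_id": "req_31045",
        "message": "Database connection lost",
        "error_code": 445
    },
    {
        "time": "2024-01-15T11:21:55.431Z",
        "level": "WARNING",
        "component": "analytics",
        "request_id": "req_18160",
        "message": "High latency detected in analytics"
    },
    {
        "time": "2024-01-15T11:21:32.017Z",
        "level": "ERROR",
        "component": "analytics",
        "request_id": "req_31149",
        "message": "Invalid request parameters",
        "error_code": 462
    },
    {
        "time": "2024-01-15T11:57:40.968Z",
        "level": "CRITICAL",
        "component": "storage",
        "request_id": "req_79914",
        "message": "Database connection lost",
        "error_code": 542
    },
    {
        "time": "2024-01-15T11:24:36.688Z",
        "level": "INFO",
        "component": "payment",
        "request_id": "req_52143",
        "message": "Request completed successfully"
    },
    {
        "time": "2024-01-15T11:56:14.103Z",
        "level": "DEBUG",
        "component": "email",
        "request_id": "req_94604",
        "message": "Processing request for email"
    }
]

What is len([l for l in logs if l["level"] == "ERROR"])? 1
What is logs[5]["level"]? "DEBUG"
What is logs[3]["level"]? "CRITICAL"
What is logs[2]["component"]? "analytics"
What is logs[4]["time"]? "2024-01-15T11:24:36.688Z"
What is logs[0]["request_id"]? "req_31045"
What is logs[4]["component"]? "payment"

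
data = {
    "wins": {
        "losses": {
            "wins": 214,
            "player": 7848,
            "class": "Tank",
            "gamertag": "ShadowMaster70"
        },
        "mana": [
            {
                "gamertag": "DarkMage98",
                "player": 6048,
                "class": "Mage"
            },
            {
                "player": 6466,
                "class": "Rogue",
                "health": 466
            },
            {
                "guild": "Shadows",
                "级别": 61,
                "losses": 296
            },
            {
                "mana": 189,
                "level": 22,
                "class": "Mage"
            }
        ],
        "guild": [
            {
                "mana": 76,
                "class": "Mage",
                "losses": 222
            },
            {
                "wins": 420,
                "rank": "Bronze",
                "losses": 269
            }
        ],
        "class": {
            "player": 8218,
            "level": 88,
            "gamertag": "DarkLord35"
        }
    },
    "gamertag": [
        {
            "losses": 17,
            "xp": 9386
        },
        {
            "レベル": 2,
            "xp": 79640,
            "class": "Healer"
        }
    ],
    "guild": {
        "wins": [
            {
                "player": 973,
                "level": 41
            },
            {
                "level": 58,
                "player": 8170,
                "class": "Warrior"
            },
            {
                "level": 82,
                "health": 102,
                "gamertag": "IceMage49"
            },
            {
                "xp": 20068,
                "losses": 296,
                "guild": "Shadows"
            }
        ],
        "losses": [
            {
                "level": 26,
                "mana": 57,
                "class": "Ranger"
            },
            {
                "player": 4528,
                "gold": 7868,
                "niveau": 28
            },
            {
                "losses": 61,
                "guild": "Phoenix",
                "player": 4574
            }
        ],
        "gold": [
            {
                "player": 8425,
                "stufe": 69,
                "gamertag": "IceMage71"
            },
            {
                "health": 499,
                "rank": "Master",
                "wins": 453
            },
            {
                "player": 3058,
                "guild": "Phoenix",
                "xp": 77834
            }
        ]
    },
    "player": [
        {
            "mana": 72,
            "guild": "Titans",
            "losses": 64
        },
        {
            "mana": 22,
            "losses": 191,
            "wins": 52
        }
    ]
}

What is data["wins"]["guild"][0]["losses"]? 222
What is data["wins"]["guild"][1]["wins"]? 420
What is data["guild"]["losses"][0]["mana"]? 57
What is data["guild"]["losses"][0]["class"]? "Ranger"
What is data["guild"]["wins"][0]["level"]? 41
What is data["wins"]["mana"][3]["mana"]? 189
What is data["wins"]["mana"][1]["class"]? "Rogue"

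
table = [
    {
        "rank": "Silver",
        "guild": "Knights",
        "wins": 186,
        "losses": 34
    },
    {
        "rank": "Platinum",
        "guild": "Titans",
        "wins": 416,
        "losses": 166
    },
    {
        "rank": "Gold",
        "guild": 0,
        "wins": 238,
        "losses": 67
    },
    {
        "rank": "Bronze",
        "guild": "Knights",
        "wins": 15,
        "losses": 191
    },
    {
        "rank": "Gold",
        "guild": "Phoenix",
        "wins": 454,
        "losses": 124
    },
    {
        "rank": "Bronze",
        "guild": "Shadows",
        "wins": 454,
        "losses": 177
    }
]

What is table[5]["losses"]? 177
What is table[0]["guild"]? "Knights"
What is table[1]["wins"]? 416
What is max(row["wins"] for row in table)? 454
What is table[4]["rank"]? "Gold"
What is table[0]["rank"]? "Silver"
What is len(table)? 6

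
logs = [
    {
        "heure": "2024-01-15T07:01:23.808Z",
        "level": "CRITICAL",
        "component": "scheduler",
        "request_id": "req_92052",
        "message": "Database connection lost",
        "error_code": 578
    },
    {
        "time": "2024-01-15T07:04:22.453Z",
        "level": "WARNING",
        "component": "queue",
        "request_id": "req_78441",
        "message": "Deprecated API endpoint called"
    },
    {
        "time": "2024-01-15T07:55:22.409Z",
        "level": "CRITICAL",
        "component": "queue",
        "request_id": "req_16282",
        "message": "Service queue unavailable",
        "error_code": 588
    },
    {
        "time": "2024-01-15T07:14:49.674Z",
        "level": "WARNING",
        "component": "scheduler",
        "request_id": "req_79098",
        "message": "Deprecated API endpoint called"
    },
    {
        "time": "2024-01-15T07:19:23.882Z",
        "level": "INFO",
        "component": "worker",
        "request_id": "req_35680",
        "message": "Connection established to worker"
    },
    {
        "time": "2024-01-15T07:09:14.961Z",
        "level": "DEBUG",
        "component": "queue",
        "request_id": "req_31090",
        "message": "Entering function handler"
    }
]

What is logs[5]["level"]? "DEBUG"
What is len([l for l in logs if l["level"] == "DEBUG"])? 1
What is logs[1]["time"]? "2024-01-15T07:04:22.453Z"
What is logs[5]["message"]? "Entering function handler"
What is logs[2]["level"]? "CRITICAL"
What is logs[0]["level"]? "CRITICAL"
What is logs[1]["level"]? "WARNING"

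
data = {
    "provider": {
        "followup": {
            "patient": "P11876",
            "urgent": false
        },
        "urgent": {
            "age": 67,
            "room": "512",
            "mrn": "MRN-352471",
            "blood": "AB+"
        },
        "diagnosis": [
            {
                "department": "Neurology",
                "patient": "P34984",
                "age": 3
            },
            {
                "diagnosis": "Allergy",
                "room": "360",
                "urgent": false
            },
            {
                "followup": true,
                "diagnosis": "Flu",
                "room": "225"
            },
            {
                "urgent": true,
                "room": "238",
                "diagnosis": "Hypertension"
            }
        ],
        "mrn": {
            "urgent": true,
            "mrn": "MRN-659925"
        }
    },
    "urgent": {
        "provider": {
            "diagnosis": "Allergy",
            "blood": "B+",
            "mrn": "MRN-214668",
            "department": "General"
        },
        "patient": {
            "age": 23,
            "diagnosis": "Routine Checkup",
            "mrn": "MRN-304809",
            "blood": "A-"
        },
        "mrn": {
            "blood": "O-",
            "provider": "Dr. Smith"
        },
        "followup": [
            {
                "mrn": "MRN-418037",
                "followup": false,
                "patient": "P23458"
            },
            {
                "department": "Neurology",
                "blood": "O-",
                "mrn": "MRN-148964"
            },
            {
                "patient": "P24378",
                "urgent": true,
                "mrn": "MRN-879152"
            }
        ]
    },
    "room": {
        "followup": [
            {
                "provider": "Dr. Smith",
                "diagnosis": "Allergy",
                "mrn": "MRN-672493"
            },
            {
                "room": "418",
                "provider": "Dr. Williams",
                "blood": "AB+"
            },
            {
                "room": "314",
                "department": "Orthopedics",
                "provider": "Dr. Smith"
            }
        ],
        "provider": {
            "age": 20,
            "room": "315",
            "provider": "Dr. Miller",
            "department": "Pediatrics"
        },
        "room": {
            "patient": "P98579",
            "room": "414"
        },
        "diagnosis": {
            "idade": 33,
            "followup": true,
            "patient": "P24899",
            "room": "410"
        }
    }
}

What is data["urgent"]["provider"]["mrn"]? "MRN-214668"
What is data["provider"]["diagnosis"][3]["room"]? "238"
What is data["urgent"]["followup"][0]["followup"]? False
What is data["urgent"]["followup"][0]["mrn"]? "MRN-418037"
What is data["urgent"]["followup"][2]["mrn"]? "MRN-879152"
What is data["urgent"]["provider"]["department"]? "General"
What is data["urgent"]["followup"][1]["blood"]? "O-"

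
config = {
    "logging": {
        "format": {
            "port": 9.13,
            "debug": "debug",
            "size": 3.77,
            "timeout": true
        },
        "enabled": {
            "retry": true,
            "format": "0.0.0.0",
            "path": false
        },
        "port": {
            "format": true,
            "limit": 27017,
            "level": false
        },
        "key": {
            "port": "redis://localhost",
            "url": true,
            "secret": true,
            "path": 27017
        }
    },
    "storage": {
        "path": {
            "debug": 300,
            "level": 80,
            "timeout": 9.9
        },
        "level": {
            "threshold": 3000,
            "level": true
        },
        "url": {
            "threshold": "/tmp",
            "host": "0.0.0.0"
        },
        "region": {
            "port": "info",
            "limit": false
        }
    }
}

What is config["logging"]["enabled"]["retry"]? True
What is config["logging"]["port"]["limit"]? 27017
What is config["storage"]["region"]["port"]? "info"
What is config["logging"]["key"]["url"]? True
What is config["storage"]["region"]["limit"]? False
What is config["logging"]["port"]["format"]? True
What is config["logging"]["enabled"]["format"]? "0.0.0.0"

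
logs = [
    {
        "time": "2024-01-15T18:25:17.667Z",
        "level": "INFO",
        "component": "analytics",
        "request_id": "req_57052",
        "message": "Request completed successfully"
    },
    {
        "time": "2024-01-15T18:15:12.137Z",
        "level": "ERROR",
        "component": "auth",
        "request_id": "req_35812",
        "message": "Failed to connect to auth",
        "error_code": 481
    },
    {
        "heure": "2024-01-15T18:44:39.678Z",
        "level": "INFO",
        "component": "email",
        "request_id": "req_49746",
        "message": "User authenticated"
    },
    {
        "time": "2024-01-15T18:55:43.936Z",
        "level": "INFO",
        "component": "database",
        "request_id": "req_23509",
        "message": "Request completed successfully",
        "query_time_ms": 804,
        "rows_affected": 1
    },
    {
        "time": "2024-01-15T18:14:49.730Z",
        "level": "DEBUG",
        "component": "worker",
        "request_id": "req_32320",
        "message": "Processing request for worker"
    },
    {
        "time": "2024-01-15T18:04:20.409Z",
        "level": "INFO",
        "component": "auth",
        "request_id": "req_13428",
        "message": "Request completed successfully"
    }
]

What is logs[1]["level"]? "ERROR"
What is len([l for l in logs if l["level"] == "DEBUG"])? 1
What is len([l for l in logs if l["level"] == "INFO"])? 4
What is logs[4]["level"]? "DEBUG"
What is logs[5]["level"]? "INFO"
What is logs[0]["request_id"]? "req_57052"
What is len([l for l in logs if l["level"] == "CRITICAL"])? 0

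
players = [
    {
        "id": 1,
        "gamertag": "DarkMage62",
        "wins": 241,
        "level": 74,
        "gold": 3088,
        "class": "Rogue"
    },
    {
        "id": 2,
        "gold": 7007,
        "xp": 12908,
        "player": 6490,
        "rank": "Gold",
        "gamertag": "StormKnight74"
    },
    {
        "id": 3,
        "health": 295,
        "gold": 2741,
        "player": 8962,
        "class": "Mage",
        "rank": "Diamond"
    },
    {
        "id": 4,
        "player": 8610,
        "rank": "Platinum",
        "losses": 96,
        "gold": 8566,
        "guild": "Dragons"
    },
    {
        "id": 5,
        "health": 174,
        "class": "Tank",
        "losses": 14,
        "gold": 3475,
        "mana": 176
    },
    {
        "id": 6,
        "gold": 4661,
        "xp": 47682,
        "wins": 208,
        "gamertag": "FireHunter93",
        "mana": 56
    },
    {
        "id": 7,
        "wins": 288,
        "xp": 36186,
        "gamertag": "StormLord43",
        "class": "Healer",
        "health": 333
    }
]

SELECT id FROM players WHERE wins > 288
[]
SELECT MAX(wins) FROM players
288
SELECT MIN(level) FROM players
74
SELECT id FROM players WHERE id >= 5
[5, 6, 7]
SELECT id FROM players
[1, 2, 3, 4, 5, 6, 7]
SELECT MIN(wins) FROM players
208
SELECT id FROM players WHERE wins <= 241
[1, 6]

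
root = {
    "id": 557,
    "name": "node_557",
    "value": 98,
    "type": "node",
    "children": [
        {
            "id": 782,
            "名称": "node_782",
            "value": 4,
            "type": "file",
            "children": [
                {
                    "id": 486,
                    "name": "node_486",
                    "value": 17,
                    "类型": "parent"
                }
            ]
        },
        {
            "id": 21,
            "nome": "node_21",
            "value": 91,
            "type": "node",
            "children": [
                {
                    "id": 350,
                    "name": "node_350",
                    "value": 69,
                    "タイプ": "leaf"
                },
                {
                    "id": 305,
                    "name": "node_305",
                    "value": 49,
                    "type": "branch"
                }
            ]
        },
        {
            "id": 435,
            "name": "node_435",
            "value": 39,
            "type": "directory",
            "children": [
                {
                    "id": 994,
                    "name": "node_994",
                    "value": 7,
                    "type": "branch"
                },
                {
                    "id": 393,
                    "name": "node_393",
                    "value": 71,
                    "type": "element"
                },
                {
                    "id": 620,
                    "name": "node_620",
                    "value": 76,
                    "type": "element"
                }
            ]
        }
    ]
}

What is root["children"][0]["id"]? 782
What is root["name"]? "node_557"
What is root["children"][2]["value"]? 39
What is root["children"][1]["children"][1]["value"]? 49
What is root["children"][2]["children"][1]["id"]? 393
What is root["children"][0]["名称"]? "node_782"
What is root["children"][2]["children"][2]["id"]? 620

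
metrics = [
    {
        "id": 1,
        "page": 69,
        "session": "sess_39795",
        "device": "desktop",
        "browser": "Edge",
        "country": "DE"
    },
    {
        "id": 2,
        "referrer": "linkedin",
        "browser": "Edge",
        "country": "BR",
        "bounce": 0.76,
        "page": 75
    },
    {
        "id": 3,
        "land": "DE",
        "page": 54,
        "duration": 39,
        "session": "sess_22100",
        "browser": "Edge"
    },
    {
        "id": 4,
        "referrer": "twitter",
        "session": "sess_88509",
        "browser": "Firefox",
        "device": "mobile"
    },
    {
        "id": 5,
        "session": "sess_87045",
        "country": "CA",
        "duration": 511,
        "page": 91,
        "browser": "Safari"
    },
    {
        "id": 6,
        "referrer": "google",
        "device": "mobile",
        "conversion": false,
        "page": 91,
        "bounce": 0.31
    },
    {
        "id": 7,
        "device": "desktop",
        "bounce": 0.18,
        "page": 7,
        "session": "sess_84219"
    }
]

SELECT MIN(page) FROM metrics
7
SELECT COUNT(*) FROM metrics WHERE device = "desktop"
2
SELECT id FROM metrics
[1, 2, 3, 4, 5, 6, 7]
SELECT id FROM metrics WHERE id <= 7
[1, 2, 3, 4, 5, 6, 7]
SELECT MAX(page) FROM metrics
91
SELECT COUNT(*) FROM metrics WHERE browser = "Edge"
3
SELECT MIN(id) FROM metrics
1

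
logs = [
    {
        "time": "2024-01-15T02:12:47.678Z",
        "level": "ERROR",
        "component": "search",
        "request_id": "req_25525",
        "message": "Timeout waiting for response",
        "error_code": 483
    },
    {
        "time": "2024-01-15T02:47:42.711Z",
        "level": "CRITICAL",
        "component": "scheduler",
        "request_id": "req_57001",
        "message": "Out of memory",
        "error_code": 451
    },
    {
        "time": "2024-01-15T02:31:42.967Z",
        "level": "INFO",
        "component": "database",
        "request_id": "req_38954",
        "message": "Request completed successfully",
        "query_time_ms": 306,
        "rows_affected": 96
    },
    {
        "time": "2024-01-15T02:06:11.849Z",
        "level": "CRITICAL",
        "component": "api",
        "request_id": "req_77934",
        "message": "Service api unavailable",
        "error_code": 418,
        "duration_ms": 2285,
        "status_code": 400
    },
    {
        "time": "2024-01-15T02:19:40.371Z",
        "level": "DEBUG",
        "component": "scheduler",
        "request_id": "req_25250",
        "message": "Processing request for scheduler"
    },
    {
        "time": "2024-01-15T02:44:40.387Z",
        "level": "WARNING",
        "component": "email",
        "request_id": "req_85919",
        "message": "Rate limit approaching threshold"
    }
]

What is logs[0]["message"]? "Timeout waiting for response"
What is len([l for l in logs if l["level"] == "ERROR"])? 1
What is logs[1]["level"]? "CRITICAL"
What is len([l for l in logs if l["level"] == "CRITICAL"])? 2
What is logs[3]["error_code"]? 418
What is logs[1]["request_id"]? "req_57001"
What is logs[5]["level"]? "WARNING"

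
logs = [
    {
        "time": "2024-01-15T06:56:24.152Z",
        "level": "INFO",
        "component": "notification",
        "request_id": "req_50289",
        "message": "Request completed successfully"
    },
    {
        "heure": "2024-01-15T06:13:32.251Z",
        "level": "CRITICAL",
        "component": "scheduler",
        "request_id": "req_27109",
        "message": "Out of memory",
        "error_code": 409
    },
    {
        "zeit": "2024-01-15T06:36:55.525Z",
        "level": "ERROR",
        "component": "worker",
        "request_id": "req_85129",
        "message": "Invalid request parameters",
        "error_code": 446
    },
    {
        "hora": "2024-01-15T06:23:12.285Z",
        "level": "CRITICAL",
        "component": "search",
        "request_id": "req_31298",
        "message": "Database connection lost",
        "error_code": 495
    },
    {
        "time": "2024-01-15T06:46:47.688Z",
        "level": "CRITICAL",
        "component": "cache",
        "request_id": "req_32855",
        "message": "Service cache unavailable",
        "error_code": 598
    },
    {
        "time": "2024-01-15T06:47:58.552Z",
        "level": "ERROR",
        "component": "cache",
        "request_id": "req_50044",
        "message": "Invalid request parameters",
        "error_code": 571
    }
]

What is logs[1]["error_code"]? 409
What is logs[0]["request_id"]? "req_50289"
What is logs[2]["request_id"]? "req_85129"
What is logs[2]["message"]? "Invalid request parameters"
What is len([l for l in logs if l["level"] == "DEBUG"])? 0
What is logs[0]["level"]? "INFO"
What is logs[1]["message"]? "Out of memory"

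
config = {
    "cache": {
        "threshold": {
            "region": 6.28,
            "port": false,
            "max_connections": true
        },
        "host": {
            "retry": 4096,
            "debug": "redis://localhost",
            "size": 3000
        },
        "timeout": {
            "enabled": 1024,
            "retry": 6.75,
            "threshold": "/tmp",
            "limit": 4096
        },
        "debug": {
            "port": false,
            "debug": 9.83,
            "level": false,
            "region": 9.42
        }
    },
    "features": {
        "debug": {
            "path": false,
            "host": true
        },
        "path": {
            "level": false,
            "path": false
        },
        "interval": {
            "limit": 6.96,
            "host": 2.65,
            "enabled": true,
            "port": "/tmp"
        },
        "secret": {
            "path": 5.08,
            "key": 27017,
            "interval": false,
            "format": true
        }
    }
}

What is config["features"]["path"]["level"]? False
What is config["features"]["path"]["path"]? False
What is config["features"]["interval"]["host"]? 2.65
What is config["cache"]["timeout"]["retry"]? 6.75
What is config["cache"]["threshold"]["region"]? 6.28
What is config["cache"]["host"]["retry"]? 4096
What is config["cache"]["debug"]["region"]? 9.42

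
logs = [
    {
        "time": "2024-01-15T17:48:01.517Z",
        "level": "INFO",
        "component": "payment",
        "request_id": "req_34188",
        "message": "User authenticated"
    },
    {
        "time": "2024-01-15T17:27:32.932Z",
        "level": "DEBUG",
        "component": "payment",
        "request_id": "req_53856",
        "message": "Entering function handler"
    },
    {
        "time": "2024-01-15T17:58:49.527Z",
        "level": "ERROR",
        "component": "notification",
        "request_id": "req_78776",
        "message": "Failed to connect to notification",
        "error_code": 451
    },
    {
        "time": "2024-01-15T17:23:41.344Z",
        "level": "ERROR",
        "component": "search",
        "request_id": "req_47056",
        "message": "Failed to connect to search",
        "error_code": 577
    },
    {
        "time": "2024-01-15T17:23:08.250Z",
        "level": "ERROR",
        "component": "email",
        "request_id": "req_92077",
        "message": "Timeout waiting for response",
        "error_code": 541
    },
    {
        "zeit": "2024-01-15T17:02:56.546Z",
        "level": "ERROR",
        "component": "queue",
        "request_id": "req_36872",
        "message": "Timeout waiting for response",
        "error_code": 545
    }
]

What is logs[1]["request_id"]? "req_53856"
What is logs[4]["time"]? "2024-01-15T17:23:08.250Z"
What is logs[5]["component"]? "queue"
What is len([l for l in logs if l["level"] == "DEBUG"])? 1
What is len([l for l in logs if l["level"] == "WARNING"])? 0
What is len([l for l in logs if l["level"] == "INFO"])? 1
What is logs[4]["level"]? "ERROR"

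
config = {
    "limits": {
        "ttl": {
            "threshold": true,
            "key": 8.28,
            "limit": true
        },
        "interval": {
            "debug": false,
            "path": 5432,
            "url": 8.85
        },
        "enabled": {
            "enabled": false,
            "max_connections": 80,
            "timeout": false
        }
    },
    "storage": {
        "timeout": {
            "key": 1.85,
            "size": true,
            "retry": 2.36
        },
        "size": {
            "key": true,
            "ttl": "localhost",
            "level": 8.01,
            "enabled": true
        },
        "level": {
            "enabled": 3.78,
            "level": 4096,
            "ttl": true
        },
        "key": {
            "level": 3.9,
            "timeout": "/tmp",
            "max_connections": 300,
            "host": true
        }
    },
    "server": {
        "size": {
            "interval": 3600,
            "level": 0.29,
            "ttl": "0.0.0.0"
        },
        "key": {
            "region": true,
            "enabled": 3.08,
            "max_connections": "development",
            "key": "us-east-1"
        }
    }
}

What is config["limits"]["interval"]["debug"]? False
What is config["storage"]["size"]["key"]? True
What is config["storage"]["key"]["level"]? 3.9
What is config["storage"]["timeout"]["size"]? True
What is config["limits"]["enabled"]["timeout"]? False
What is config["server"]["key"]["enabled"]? 3.08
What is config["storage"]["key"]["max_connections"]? 300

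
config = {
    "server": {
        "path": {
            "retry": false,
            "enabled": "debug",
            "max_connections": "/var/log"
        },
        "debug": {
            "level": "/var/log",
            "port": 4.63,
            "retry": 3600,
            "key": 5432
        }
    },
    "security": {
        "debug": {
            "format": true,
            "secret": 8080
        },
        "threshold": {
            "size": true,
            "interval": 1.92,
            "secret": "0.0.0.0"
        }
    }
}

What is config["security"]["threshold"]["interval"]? 1.92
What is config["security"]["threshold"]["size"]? True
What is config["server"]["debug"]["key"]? 5432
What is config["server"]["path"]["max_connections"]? "/var/log"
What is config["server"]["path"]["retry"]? False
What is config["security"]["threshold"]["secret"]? "0.0.0.0"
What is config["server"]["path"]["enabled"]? "debug"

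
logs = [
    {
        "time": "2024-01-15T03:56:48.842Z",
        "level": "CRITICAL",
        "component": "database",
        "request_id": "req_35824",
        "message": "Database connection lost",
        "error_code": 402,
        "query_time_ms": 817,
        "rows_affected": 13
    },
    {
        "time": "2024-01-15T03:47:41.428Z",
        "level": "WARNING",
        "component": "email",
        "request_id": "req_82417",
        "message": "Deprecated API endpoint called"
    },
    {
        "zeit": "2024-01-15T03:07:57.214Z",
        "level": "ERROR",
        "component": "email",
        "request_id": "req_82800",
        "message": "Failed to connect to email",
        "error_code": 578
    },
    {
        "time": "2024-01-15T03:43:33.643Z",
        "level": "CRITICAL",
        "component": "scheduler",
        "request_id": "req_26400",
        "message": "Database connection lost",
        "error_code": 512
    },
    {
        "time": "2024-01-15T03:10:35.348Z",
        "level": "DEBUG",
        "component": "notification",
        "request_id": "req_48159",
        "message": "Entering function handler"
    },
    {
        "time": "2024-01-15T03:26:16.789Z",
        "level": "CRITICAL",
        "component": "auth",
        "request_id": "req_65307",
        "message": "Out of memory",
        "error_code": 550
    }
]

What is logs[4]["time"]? "2024-01-15T03:10:35.348Z"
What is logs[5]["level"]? "CRITICAL"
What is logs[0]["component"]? "database"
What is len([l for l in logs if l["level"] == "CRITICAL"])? 3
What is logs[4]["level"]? "DEBUG"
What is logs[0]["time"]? "2024-01-15T03:56:48.842Z"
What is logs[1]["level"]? "WARNING"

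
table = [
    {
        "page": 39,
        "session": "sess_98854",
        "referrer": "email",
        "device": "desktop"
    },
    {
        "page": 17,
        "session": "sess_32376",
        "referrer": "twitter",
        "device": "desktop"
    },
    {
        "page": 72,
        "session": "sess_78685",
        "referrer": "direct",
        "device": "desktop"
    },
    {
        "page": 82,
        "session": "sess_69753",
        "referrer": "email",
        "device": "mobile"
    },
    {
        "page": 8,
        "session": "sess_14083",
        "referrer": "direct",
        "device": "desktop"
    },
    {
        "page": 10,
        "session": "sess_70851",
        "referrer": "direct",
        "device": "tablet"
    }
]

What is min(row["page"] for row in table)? 8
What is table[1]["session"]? "sess_32376"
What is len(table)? 6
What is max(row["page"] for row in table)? 82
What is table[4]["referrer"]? "direct"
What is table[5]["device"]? "tablet"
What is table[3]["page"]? 82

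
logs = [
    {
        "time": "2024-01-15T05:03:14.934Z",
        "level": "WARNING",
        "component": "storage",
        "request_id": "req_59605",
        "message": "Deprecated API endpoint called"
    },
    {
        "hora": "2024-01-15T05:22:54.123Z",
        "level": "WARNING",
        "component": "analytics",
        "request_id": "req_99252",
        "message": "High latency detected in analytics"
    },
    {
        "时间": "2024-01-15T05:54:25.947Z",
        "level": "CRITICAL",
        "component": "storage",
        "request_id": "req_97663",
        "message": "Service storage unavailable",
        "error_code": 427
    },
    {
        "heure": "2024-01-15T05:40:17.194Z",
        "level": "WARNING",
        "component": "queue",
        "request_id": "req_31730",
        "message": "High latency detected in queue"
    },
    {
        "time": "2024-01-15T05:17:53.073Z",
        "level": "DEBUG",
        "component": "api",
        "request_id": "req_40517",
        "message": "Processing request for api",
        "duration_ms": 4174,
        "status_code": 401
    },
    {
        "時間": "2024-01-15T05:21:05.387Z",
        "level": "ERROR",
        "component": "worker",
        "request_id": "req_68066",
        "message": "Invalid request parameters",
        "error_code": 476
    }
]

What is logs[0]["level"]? "WARNING"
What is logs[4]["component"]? "api"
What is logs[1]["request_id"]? "req_99252"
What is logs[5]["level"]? "ERROR"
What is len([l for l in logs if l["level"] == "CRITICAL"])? 1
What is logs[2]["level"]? "CRITICAL"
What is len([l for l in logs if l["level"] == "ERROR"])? 1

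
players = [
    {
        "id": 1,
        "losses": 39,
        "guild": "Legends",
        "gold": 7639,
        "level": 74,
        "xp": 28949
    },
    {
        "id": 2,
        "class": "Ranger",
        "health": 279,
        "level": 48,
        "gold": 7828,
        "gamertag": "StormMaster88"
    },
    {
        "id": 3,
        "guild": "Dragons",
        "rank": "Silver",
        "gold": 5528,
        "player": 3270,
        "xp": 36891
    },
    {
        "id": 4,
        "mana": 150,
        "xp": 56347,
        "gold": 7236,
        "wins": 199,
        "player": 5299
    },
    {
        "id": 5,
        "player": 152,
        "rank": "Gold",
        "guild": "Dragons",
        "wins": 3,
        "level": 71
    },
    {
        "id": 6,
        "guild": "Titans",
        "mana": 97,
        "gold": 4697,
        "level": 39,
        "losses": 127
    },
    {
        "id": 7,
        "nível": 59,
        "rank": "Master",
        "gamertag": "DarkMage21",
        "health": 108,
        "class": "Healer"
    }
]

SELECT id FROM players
[1, 2, 3, 4, 5, 6, 7]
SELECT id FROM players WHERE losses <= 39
[1]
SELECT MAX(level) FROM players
74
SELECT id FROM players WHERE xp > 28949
[3, 4]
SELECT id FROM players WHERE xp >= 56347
[4]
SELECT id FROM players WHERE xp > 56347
[]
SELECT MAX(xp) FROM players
56347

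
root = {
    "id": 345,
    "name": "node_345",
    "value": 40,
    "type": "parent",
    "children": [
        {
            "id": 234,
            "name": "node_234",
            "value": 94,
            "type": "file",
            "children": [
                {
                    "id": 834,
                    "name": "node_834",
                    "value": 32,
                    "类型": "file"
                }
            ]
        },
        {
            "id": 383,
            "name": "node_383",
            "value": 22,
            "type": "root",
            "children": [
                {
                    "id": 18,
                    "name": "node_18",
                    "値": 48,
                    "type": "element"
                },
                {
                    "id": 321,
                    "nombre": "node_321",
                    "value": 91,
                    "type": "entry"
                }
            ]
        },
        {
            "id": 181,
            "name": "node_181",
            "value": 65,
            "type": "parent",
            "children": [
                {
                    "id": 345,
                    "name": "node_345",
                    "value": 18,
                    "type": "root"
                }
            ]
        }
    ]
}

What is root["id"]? 345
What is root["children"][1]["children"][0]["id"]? 18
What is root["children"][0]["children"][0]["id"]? 834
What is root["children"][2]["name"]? "node_181"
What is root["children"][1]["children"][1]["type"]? "entry"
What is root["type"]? "parent"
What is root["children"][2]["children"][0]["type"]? "root"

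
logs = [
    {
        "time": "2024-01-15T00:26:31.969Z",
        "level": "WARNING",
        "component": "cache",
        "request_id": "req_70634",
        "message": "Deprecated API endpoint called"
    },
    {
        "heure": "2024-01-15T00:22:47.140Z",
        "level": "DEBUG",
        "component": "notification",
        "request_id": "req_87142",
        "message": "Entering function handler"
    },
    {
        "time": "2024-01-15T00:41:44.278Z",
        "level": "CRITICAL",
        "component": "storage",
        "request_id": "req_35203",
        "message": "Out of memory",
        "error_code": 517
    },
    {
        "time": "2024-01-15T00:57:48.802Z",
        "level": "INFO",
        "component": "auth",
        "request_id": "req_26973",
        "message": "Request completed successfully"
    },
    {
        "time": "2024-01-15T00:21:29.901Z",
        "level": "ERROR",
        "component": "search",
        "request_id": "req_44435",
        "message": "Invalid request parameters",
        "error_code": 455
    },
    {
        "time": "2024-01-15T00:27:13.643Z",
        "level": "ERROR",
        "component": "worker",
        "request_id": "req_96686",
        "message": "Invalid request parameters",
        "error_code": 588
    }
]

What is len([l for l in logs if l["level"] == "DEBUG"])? 1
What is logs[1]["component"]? "notification"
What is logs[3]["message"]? "Request completed successfully"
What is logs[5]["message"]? "Invalid request parameters"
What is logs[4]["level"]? "ERROR"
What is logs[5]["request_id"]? "req_96686"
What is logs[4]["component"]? "search"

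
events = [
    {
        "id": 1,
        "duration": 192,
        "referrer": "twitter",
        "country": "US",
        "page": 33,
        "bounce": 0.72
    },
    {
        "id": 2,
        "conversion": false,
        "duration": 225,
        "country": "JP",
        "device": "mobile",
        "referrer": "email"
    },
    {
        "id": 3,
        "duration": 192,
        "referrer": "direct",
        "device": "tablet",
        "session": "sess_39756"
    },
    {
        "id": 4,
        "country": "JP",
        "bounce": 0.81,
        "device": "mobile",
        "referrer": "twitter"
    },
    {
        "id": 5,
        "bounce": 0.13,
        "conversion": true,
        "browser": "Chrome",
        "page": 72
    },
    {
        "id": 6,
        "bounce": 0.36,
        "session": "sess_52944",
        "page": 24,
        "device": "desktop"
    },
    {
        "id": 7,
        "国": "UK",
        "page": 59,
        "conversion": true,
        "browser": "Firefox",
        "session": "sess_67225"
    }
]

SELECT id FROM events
[1, 2, 3, 4, 5, 6, 7]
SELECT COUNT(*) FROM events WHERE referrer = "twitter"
2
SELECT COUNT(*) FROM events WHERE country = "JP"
2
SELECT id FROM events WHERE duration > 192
[2]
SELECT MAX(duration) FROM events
225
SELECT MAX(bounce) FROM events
0.81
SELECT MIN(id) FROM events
1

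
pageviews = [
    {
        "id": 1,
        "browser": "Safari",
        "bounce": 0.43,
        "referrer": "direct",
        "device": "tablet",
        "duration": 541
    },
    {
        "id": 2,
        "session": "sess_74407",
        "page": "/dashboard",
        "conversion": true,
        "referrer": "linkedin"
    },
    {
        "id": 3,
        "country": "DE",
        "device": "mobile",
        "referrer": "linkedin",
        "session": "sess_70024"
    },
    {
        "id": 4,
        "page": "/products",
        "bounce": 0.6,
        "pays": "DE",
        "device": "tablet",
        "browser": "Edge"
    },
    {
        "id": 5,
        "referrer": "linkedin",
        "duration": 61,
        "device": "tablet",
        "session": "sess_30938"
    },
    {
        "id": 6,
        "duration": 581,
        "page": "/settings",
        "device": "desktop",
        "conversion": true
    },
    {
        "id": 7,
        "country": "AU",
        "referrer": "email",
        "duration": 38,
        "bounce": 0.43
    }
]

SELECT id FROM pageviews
[1, 2, 3, 4, 5, 6, 7]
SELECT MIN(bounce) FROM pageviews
0.43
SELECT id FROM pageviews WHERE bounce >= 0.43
[1, 4, 7]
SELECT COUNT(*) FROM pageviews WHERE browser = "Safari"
1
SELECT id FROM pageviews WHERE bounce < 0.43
[]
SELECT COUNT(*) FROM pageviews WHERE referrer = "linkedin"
3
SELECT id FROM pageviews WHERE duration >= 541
[1, 6]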